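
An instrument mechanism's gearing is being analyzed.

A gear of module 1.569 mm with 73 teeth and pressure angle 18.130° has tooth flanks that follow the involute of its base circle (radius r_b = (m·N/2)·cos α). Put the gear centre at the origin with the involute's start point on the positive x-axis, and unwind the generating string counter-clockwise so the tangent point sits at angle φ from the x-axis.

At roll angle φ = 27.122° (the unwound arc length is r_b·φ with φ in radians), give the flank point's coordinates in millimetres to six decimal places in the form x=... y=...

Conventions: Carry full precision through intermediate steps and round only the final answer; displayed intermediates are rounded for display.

recognized (one wheel, involute flank): single-mesh tooth geometry, m = 1.569, N = 73
pitch radius r_p = m·N/2 = 1.569·73/2 = 57.268500
base radius r_b = r_p·cos α = 57.268500·cos 18.130° = 54.425287
roll angle φ = 27.122° = 0.47336820 rad
x = r_b·(cos φ + φ·sin φ) = 60.185664
y = r_b·(sin φ − φ·cos φ) = 1.881541

x=60.185664 y=1.881541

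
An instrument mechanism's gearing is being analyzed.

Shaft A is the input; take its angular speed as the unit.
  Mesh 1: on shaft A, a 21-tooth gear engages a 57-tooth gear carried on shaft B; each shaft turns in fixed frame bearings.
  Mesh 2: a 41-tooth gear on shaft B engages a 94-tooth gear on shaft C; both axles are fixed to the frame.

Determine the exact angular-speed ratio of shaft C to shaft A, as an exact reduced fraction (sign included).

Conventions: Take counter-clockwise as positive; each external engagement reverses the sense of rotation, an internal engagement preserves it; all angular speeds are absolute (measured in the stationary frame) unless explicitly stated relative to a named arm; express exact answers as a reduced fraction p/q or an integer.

287/1786

class = fixed-axis compound train [2 meshes; 2 ratios multiply, 2 sense flips]
mesh 1 [21T→57T]: running ratio 7/19, sense −
mesh 2 [41T→94T]: running ratio 287/1786, sense +
ω_out/ω_in = 287/1786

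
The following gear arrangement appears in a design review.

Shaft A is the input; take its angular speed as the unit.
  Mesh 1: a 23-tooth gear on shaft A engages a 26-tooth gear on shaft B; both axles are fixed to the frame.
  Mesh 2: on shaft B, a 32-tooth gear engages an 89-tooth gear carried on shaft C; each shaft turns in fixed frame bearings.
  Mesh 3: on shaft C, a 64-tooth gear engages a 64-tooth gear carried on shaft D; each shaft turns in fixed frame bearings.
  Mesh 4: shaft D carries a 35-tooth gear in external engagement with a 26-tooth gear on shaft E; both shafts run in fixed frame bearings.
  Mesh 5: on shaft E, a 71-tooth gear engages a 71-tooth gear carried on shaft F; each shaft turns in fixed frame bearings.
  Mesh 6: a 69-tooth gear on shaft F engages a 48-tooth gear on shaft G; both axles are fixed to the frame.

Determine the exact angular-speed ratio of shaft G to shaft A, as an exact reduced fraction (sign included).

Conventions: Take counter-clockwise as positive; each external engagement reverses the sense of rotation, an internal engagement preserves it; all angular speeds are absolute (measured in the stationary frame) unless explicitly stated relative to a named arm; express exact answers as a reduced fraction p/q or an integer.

18515/30082

class = fixed-axis compound train [6 meshes; 6 ratios multiply, 6 sense flips]
mesh 1 [23T→26T]: running ratio 23/26, sense −
mesh 2 [32T→89T]: running ratio 368/1157, sense +
mesh 3 [64T→64T]: running ratio 368/1157, sense −
mesh 4 [35T→26T]: running ratio 6440/15041, sense +
mesh 5 [71T→71T]: running ratio 6440/15041, sense −
mesh 6 [69T→48T]: running ratio 18515/30082, sense +
ω_out/ω_in = 18515/30082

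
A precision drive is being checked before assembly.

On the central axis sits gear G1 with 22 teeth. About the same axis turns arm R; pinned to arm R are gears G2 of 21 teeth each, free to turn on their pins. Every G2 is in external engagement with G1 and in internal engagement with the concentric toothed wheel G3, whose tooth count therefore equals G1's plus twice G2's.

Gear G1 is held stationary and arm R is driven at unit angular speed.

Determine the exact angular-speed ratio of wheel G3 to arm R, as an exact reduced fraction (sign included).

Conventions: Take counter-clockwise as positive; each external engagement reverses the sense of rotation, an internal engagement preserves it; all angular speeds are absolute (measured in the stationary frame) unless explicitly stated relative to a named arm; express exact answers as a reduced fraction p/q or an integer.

43/32

recognized (axles ride arm R): planetary set, 22/21/64 teeth
ring teeth: 22 + 2·21 = 64
22(ω_sun−ω_arm) = −64(ω_ring−ω_arm),  ω_sun = 0, ω_arm = 1
ω_ring = 1 − (22/64)(0−1) = 43/32
ω_out/ω_in = 43/32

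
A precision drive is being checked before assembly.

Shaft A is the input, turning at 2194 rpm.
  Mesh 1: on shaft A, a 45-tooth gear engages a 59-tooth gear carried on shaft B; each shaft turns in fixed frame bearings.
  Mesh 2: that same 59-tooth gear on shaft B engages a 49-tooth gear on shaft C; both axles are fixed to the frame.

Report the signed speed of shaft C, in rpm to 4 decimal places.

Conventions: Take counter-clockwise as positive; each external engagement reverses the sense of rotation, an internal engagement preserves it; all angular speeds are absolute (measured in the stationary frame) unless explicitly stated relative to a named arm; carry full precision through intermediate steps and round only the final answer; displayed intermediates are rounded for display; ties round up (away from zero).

recognized (3 fixed axles, 2 meshes): fixed-axis compound train
mesh 1 [45T→59T]: ω = 2194.0000×45/59 = 1673.3898 rpm, sense flips to −
mesh 2 [59T→49T]: ω = 1673.3898×59/49 = 2014.8980 rpm, sense flips to +
signed output speed = +2014.8980 rpm

+2014.8980 rpm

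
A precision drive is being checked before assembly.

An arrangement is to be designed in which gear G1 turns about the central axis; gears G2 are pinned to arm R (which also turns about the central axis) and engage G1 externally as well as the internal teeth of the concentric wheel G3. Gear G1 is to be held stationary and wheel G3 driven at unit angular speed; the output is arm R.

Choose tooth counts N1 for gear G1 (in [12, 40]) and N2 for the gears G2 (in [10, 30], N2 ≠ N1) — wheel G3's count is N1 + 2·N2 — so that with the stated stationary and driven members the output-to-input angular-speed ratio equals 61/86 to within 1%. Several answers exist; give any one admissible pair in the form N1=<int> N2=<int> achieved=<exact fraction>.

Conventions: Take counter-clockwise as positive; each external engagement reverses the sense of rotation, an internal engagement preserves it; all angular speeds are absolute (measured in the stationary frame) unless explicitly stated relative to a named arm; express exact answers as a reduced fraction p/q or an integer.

N1=25 N2=18 achieved=61/86

design class (target 61/86): planetary set
Willis with ω_sun = 0: ω_arm/ω_ring = N3/(N1+N3); set equal to 61/86  ⇒  N3/N1 = (61/86)/(1 − 61/86) = 61/25
N3 = N1 + 2·N2  ⇒  N2/N1 = (N3/N1 − 1)/2 = (61/25 − 1)/2 = 18/25
smallest multiple with N1 ≥ 12 and N2 ≥ 10: k = 1  ⇒  N1 = 1·25 = 25, N2 = 1·18 = 18 (N1 ≤ 40, N2 ≤ 30, N2 ≠ N1 ✓), N3 = 25 + 2·18 = 61
check: N3/(N1+N3) with N1 = 25, N3 = 61 gives 61/86; |achieved − target| = 0 ≤ 61/8600 ✓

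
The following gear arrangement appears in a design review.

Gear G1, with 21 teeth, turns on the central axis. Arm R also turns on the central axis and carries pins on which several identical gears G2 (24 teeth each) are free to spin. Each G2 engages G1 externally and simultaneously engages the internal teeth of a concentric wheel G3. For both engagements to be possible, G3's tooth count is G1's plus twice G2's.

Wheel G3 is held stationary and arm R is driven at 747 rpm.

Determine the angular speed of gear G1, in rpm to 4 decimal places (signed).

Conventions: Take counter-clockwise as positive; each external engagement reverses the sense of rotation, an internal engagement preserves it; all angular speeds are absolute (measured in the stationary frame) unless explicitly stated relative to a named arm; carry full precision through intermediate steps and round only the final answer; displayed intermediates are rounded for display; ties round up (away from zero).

class = planetary set [G3 = 21+2·24 = 69; Willis about the carrier]
normalise by the input: solve with ω_arm = 1, then scale by 747 rpm
ring teeth: 21 + 2·24 = 69
21(ω_sun−ω_arm) = −69(ω_ring−ω_arm),  ω_ring = 0, ω_arm = 1
ω_sun = 1 − (69/21)(0−1) = 30/7
scale: ω_sun = 30/7 × 747 rpm = +3201.4286 rpm

+3201.4286 rpm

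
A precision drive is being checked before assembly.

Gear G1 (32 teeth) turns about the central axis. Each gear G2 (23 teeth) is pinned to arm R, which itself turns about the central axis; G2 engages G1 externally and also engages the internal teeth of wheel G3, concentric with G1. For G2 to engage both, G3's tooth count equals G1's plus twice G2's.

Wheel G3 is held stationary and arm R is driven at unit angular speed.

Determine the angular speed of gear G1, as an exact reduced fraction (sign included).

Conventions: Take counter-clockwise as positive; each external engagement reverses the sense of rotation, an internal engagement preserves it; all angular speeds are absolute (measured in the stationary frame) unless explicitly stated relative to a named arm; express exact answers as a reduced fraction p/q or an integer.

55/16

topology: planetary set — G1 32T / G2 23T / G3 78T, arm = carrier (Willis)
ring teeth: 32 + 2·23 = 78
32(ω_sun−ω_arm) = −78(ω_ring−ω_arm),  ω_ring = 0, ω_arm = 1
ω_sun = 1 − (78/32)(0−1) = 55/16
exact speed ratio = 55/16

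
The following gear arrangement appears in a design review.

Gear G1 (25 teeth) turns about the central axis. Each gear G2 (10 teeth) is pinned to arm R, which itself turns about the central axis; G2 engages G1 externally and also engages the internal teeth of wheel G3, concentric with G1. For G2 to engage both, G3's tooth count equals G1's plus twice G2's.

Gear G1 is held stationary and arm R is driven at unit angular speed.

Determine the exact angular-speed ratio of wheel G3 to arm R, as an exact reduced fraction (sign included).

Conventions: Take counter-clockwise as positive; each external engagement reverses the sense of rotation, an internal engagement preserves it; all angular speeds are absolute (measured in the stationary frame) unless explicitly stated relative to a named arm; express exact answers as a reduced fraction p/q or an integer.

14/9

class = planetary set [G3 = 25+2·10 = 45; Willis about the carrier]
ring teeth: 25 + 2·10 = 45
25(ω_sun−ω_arm) = −45(ω_ring−ω_arm),  ω_sun = 0, ω_arm = 1
ω_ring = 1 − (25/45)(0−1) = 14/9
ω_out/ω_in = 14/9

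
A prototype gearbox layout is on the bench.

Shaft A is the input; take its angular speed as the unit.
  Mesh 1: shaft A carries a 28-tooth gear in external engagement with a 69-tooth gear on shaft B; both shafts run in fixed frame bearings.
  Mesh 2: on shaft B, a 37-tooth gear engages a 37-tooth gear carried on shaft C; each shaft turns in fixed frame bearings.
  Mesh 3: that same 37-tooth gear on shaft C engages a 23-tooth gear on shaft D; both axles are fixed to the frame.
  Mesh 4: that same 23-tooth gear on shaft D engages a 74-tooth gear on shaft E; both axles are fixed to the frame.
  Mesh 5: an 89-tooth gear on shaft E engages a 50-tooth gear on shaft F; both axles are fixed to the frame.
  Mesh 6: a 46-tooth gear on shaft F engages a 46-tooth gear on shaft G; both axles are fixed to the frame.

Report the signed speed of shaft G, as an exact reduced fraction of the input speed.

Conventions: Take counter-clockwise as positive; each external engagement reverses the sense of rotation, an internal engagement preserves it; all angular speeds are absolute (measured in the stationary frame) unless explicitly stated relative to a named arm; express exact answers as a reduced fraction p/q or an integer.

623/1725

6-mesh fixed-axis compound train (all bearings frame-fixed)
mesh 1 [28T→69T]: |ω|/ω_in = 1×28/69 = 28/69, sense flips to −
mesh 2 [37T→37T]: |ω|/ω_in = (28/69)×37/37 = 28/69, sense flips to +
mesh 3 [37T→23T]: |ω|/ω_in = (28/69)×37/23 = 1036/1587, sense flips to −
mesh 4 [23T→74T]: |ω|/ω_in = (1036/1587)×23/74 = 14/69, sense flips to +
mesh 5 [89T→50T]: |ω|/ω_in = (14/69)×89/50 = 623/1725, sense flips to −
mesh 6 [46T→46T]: |ω|/ω_in = (623/1725)×46/46 = 623/1725, sense flips to +
signed output speed (× input speed) = 623/1725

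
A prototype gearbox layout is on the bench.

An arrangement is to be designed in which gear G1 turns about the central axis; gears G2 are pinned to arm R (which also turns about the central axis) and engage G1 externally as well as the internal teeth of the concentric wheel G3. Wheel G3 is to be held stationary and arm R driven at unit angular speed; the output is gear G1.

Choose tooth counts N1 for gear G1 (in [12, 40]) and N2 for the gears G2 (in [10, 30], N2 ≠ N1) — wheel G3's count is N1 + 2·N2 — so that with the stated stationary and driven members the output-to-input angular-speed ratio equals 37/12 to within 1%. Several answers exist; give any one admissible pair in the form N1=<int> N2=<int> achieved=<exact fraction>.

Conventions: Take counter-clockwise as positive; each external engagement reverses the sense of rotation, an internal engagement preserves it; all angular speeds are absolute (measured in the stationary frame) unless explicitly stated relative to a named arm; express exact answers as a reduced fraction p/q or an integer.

design class (target 37/12): planetary set
Willis with ω_ring = 0: ω_sun/ω_arm = (N1+N3)/N1; set equal to 37/12  ⇒  N3/N1 = 37/12 − 1 = 25/12
N3 = N1 + 2·N2  ⇒  N2/N1 = (N3/N1 − 1)/2 = (25/12 − 1)/2 = 13/24
smallest multiple with N1 ≥ 12 and N2 ≥ 10: k = 1  ⇒  N1 = 1·24 = 24, N2 = 1·13 = 13 (N1 ≤ 40, N2 ≤ 30, N2 ≠ N1 ✓), N3 = 24 + 2·13 = 50
check: (N1+N3)/N1 with N1 = 24, N3 = 50 gives 37/12; |achieved − target| = 0 ≤ 37/1200 ✓

N1=24 N2=13 achieved=37/12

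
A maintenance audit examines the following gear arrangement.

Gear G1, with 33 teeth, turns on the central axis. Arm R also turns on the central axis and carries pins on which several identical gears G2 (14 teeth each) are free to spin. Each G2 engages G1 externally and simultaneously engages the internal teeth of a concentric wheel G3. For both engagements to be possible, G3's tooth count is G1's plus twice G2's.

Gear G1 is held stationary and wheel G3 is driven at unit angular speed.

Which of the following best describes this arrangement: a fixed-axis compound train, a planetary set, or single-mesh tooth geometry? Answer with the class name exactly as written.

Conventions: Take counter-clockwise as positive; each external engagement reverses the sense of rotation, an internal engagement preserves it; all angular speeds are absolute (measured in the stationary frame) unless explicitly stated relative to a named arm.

planetary set

class = planetary set [G3 = 33+2·14 = 61; Willis about the carrier]
classification: planetary set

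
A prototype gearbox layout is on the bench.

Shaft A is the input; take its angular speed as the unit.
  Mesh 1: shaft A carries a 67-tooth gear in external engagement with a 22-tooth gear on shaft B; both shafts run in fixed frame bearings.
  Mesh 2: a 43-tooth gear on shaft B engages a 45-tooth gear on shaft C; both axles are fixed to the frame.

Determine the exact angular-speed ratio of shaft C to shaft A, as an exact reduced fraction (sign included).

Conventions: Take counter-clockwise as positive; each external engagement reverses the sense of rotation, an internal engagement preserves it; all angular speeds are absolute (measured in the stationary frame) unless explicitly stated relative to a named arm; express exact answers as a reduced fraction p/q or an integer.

2881/990

class = fixed-axis compound train [2 meshes; 2 ratios multiply, 2 sense flips]
mesh 1 [67T→22T]: running ratio 67/22, sense −
mesh 2 [43T→45T]: running ratio 2881/990, sense +
ω_out/ω_in = 2881/990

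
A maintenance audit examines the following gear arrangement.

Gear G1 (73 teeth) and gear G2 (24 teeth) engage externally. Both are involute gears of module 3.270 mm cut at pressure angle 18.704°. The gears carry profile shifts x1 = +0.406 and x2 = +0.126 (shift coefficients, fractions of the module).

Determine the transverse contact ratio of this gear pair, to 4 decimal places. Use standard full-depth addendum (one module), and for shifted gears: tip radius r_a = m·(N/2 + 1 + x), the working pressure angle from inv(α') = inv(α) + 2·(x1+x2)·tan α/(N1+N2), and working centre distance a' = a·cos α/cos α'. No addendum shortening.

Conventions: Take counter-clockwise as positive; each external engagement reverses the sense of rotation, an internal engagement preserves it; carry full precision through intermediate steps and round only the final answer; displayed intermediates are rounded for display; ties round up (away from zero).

1.6915

topology: single-mesh involute geometry — m = 3.270, 73T/24T pair
base radii: r_b1 = 113.051611, r_b2 = 37.167653
tip radii: r_a1 = 123.952620, r_a2 = 42.922020
inv(α') = inv(18.704°) + 2·(+0.406+0.126)·tan α/(73+24) = 0.01582644  ⇒  α' = 20.39044°
a' = a·cos α / cos α' = 158.5950·cos 18.704°/cos 20.39044° = 160.261210
action lengths: √(r_a1²−r_b1²) = 50.828981, √(r_a2²−r_b2²) = 21.467775
base pitch p_b = π·m·cos α = 9.730469
CR = (50.828981 + 21.467775 − 160.261210·sin 20.39044°)/9.730469 = 1.691516
contact ratio ≈ 1.6915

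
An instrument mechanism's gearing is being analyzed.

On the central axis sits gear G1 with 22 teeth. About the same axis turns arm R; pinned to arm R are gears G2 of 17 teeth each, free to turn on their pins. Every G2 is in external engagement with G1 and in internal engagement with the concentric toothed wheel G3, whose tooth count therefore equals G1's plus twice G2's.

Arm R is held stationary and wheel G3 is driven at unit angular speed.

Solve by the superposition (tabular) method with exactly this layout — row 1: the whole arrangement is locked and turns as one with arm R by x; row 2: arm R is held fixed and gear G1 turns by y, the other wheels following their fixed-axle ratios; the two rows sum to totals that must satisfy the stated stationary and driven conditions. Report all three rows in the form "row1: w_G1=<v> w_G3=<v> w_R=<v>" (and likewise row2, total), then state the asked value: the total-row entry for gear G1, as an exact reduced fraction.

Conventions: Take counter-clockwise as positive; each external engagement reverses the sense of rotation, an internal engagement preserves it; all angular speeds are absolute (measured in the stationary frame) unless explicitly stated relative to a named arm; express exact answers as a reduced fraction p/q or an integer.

class = planetary set [G3 = 22+2·17 = 56; Willis about the carrier]
superposition row 1 [locked train]: every member turns x
row 2: sun turns y, ring = −(22/56)·y, arm 0
boundary: total ω_arm = x = 0 and total ω_ring = x − (22/56)·y = 1  ⇒  y = -28/11, x = 0
row 2 ring = −(22/56)·(-28/11) = 1
totals (row 1 + row 2): sun 0 + (-28/11) = -28/11, ring 0 + 1 = 1, arm 0 + 0 = 0
asked cell (total, sun) = -28/11

row1: w_G1=0 w_G3=0 w_R=0
row2: w_G1=-28/11 w_G3=1 w_R=0
total: w_G1=-28/11 w_G3=1 w_R=0
asked value: -28/11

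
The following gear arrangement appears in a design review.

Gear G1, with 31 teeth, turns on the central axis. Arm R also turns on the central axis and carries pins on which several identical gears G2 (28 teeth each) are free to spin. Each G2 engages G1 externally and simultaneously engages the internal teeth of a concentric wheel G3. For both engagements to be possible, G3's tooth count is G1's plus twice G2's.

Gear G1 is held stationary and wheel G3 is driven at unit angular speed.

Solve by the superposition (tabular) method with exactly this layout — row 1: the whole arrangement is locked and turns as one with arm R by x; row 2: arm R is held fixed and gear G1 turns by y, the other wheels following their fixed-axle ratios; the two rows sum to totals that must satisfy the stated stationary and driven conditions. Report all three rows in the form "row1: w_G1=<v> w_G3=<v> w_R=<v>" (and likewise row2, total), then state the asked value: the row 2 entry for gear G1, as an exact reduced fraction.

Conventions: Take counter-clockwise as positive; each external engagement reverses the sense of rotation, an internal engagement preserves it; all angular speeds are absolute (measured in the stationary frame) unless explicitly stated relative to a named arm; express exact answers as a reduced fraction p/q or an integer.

row1: w_G1=87/118 w_G3=87/118 w_R=87/118
row2: w_G1=-87/118 w_G3=31/118 w_R=0
total: w_G1=0 w_G3=1 w_R=87/118
asked value: -87/118

planetary set (31T centre, 28T on arm, 87T internal) — Willis relation
row 1 (train locked, turned with arm): all members turn x
superposition row 2 [arm held]: sun y, ring −(31/87)·y, arm 0
boundary: total ω_sun = x + y = 0 and total ω_ring = x − (31/87)·y = 1  ⇒  y = -87/118, x = 87/118
row 2 ring = −(31/87)·(-87/118) = 31/118
totals (row 1 + row 2): sun 87/118 + (-87/118) = 0, ring 87/118 + 31/118 = 1, arm 87/118 + 0 = 87/118
asked cell (row2, sun) = -87/118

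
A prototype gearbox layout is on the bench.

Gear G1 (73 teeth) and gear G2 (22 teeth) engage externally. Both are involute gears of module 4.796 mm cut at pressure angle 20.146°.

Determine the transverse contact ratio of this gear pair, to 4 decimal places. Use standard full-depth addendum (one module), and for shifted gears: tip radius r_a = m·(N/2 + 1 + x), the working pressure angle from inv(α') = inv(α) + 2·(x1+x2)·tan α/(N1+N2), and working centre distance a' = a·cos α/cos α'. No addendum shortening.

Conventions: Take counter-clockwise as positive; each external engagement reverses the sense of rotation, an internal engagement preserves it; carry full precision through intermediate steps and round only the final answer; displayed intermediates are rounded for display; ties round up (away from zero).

topology: single-mesh involute geometry — m = 4.796, 73T/22T pair
base radii: r_b1 = 164.343853, r_b2 = 49.528285
tip radii: r_a1 = 179.850000, r_a2 = 57.552000
no profile shift: α' = α, a' = a
action lengths: √(r_a1²−r_b1²) = 73.055597, √(r_a2²−r_b2²) = 29.311802
base pitch p_b = π·m·cos α = 14.145245
CR = (73.055597 + 29.311802 − 227.810000·sin 20.14600°)/14.145245 = 1.690077
contact ratio ≈ 1.6901

1.6901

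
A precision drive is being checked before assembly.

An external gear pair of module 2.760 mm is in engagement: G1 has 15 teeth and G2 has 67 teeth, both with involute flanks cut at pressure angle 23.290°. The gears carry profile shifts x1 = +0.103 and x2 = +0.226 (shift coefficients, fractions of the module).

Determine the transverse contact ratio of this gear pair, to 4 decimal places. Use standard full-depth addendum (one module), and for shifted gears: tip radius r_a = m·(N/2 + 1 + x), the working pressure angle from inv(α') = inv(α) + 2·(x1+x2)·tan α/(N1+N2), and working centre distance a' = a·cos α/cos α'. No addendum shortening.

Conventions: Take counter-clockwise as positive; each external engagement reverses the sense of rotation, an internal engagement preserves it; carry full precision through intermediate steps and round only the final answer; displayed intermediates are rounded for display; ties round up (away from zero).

1.4693

single-mesh involute tooth geometry (15T engaging 67T at module 2.760)
base radii: r_b1 = 19.013269, r_b2 = 84.925934
tip radii: r_a1 = 23.744280, r_a2 = 95.843760
inv(α') = inv(23.290°) + 2·(+0.103+0.226)·tan α/(15+67) = 0.02742816  ⇒  α' = 24.30726°
a' = a·cos α / cos α' = 113.1600·cos 23.290°/cos 24.30726° = 114.049571
action lengths: √(r_a1²−r_b1²) = 14.222744, √(r_a2²−r_b2²) = 44.425354
base pitch p_b = π·m·cos α = 7.964259
CR = (14.222744 + 44.425354 − 114.049571·sin 24.30726°)/7.964259 = 1.469300
contact ratio ≈ 1.4693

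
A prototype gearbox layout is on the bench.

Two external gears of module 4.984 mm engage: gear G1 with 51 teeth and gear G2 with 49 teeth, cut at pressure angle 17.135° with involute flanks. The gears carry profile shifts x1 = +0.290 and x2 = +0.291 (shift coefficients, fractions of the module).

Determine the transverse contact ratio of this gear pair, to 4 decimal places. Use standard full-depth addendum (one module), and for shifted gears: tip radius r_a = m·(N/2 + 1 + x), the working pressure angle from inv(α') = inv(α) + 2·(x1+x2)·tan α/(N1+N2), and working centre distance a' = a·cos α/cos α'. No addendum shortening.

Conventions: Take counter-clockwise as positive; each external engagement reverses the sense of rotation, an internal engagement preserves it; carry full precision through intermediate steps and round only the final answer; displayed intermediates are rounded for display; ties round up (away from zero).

topology: single-mesh involute geometry — m = 4.984, 51T/49T pair
base radii: r_b1 = 121.450795, r_b2 = 116.688019
tip radii: r_a1 = 133.521360, r_a2 = 128.542344
inv(α') = inv(17.135°) + 2·(+0.290+0.291)·tan α/(51+49) = 0.01282936  ⇒  α' = 19.05507°
a' = a·cos α / cos α' = 249.2000·cos 17.135°/cos 19.05507° = 251.944025
action lengths: √(r_a1²−r_b1²) = 55.476643, √(r_a2²−r_b2²) = 53.916978
base pitch p_b = π·m·cos α = 14.962703
CR = (55.476643 + 53.916978 − 251.944025·sin 19.05507°)/14.962703 = 1.813828
contact ratio ≈ 1.8138

1.8138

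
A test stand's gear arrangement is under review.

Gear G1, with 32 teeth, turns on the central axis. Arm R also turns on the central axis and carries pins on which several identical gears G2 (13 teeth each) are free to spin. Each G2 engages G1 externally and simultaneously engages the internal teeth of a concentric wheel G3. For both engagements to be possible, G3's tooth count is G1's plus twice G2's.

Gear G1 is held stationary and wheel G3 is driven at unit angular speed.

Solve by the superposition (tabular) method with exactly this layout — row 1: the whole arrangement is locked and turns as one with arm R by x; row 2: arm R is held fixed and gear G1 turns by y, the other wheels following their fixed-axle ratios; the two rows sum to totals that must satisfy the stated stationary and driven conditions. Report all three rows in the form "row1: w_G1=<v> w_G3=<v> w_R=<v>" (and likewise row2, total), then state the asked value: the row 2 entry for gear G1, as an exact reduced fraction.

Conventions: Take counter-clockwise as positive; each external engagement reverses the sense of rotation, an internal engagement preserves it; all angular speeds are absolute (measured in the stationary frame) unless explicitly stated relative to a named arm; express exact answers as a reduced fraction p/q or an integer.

planetary set (32T centre, 13T on arm, 58T internal) — Willis relation
row 1 (train locked, turned with arm): all members turn x
row 2 (arm held, sun turns y): ω_ring = −(32/58)·y, ω_arm = 0
boundary: total ω_sun = x + y = 0 and total ω_ring = x − (32/58)·y = 1  ⇒  y = -29/45, x = 29/45
row 2 ring = −(32/58)·(-29/45) = 16/45
totals (row 1 + row 2): sun 29/45 + (-29/45) = 0, ring 29/45 + 16/45 = 1, arm 29/45 + 0 = 29/45
asked cell (row2, sun) = -29/45

row1: w_G1=29/45 w_G3=29/45 w_R=29/45
row2: w_G1=-29/45 w_G3=16/45 w_R=0
total: w_G1=0 w_G3=1 w_R=29/45
asked value: -29/45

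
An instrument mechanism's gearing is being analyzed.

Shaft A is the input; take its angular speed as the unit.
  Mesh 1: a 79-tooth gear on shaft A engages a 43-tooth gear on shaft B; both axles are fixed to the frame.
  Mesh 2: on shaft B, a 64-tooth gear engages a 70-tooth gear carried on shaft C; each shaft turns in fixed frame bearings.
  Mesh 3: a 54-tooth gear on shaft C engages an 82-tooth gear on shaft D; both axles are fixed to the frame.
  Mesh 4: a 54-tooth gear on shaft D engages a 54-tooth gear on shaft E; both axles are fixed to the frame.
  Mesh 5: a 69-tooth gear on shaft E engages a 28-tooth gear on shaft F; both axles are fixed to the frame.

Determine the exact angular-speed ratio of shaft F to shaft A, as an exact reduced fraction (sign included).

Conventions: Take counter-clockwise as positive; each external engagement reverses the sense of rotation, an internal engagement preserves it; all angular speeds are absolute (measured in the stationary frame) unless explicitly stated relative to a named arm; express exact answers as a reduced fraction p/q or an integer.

class = fixed-axis compound train [5 meshes; 5 ratios multiply, 5 sense flips]
mesh 1 [79T→43T]: running ratio 79/43, sense −
mesh 2 [64T→70T]: running ratio 2528/1505, sense +
mesh 3 [54T→82T]: running ratio 68256/61705, sense −
mesh 4 [54T→54T]: running ratio 68256/61705, sense +
mesh 5 [69T→28T]: running ratio 1177416/431935, sense −
ω_out/ω_in = -1177416/431935

-1177416/431935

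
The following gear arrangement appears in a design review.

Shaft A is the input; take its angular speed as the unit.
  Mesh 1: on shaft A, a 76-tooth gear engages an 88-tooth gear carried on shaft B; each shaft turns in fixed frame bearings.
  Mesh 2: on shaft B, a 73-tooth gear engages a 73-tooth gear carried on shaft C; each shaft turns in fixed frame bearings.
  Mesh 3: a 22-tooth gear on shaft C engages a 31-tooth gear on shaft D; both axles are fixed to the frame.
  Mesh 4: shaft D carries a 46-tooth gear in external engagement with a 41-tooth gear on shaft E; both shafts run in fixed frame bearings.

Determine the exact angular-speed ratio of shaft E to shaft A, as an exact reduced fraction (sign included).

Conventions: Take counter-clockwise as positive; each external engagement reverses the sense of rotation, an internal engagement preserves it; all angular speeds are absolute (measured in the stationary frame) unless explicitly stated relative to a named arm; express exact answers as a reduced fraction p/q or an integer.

class = fixed-axis compound train [4 meshes; 4 ratios multiply, 4 sense flips]
mesh 1 [76T→88T]: running ratio 19/22, sense −
mesh 2 [73T→73T]: running ratio 19/22, sense +
mesh 3 [22T→31T]: running ratio 19/31, sense −
mesh 4 [46T→41T]: running ratio 874/1271, sense +
ω_out/ω_in = 874/1271

874/1271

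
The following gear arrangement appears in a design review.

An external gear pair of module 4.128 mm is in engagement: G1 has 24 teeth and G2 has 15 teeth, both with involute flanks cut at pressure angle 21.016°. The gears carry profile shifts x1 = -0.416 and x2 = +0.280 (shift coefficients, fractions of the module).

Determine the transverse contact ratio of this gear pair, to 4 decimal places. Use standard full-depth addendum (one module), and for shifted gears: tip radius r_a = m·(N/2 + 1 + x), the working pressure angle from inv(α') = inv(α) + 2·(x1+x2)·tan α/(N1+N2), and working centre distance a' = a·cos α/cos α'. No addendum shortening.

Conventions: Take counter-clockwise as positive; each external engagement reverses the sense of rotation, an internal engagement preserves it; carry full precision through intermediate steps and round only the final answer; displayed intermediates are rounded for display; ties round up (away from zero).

recognized (one external pair, fixed centres): single-mesh tooth geometry, m = 4.128, N1 = 24, N2 = 15
base radii: r_b1 = 46.240881, r_b2 = 28.900551
tip radii: r_a1 = 51.946752, r_a2 = 36.243840
inv(α') = inv(21.016°) + 2·(-0.416+0.280)·tan α/(24+15) = 0.01470663  ⇒  α' = 19.91407°
a' = a·cos α / cos α' = 80.4960·cos 21.016°/cos 19.91407° = 79.920306
action lengths: √(r_a1²−r_b1²) = 23.669516, √(r_a2²−r_b2²) = 21.871765
base pitch p_b = π·m·cos α = 12.105834
CR = (23.669516 + 21.871765 − 79.920306·sin 19.91407°)/12.105834 = 1.513286
contact ratio ≈ 1.5133

1.5133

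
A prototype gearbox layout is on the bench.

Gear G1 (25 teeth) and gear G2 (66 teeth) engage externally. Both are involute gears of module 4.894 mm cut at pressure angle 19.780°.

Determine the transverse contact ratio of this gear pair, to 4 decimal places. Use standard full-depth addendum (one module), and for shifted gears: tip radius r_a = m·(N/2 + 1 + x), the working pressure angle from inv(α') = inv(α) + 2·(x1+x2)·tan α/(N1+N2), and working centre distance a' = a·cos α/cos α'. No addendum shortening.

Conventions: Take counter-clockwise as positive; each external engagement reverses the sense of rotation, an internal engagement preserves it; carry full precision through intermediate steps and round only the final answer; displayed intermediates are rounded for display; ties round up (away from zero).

recognized (one external pair, fixed centres): single-mesh tooth geometry, m = 4.894, N1 = 25, N2 = 66
base radii: r_b1 = 57.565611, r_b2 = 151.973213
tip radii: r_a1 = 66.069000, r_a2 = 166.396000
no profile shift: α' = α, a' = a
action lengths: √(r_a1²−r_b1²) = 32.423960, √(r_a2²−r_b2²) = 67.762610
base pitch p_b = π·m·cos α = 14.467816
CR = (32.423960 + 67.762610 − 222.677000·sin 19.78000°)/14.467816 = 1.716262
contact ratio ≈ 1.7163

1.7163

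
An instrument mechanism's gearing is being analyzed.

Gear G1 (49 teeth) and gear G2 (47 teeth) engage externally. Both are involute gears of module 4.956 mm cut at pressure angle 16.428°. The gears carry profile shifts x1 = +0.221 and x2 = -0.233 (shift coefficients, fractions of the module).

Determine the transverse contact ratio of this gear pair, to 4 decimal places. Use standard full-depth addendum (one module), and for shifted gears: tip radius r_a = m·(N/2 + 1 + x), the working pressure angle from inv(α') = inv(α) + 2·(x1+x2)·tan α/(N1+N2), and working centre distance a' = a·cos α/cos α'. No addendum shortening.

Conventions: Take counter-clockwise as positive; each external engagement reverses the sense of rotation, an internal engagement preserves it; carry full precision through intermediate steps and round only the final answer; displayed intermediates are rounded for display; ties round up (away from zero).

1.9623

topology: single-mesh involute geometry — m = 4.956, 49T/47T pair
base radii: r_b1 = 116.465054, r_b2 = 111.711378
tip radii: r_a1 = 127.473276, r_a2 = 120.267252
inv(α') = inv(16.428°) + 2·(+0.221-0.233)·tan α/(49+47) = 0.00805070  ⇒  α' = 16.37927°
a' = a·cos α / cos α' = 237.8880·cos 16.428°/cos 16.37927° = 237.828442
action lengths: √(r_a1²−r_b1²) = 51.820144, √(r_a2²−r_b2²) = 44.550868
base pitch p_b = π·m·cos α = 14.934113
CR = (51.820144 + 44.550868 − 237.828442·sin 16.37927°)/14.934113 = 1.962269
contact ratio ≈ 1.9623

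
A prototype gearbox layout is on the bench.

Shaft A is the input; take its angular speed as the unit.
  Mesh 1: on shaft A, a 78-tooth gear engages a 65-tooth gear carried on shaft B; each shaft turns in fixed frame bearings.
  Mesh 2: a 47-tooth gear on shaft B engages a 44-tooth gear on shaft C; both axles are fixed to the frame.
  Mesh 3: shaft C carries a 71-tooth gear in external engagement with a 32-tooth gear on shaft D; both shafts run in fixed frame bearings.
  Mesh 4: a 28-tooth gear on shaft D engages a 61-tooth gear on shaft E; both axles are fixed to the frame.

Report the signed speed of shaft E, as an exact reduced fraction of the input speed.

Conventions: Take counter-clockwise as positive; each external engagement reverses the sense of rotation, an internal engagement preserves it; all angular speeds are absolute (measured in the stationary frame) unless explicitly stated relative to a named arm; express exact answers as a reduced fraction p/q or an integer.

70077/53680

4-mesh fixed-axis compound train (all bearings frame-fixed)
mesh 1 [78T→65T]: |ω|/ω_in = 1×78/65 = 6/5, sense flips to −
mesh 2 [47T→44T]: |ω|/ω_in = (6/5)×47/44 = 141/110, sense flips to +
mesh 3 [71T→32T]: |ω|/ω_in = (141/110)×71/32 = 10011/3520, sense flips to −
mesh 4 [28T→61T]: |ω|/ω_in = (10011/3520)×28/61 = 70077/53680, sense flips to +
signed output speed (× input speed) = 70077/53680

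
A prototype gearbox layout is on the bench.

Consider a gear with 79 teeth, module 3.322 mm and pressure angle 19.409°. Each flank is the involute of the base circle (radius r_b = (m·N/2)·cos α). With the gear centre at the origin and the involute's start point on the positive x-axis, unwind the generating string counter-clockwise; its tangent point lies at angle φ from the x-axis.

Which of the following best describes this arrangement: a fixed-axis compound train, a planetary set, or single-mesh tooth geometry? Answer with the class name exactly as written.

recognized (one wheel, involute flank): single-mesh tooth geometry, m = 3.322, N = 79
classification: single-mesh tooth geometry

single-mesh tooth geometry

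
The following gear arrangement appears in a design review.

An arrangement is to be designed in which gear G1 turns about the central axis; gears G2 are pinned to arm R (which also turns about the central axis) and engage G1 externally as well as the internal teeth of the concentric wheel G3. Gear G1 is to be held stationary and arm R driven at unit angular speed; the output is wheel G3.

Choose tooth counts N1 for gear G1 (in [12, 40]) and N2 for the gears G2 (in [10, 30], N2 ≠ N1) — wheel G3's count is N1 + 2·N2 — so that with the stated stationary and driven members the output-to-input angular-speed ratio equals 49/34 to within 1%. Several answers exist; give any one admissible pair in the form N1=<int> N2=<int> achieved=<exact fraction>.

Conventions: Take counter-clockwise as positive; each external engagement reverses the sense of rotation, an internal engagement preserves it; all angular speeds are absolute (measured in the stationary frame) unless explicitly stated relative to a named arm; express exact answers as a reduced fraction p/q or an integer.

topology: planetary set — design target 49/34, arm = carrier (Willis)
Willis with ω_sun = 0: ω_ring/ω_arm = (N1+N3)/N3; set equal to 49/34  ⇒  N3/N1 = 1/(49/34 − 1) = 34/15
N3 = N1 + 2·N2  ⇒  N2/N1 = (N3/N1 − 1)/2 = (34/15 − 1)/2 = 19/30
smallest multiple with N1 ≥ 12 and N2 ≥ 10: k = 1  ⇒  N1 = 1·30 = 30, N2 = 1·19 = 19 (N1 ≤ 40, N2 ≤ 30, N2 ≠ N1 ✓), N3 = 30 + 2·19 = 68
check: (N1+N3)/N3 with N1 = 30, N3 = 68 gives 49/34; |achieved − target| = 0 ≤ 49/3400 ✓

N1=30 N2=19 achieved=49/34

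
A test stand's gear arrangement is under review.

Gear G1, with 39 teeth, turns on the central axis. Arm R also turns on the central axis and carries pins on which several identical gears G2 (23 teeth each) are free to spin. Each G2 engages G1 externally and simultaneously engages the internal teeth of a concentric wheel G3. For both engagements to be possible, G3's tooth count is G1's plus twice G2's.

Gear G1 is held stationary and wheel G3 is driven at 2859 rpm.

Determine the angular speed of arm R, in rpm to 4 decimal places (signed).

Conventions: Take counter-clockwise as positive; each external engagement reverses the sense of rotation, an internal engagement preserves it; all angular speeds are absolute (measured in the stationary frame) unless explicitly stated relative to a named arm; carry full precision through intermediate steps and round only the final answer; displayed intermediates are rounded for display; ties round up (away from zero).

planetary set (39T centre, 23T on arm, 85T internal) — Willis relation
normalise by the input: solve with ω_ring = 1, then scale by 2859 rpm
ring teeth: 39 + 2·23 = 85
39(ω_sun−ω_arm) = −85(ω_ring−ω_arm),  ω_sun = 0, ω_ring = 1
39(0−ω_arm) = −85(1−ω_arm)  ⇒  124·ω_arm = 85  ⇒  ω_arm = 85/124
scale: ω_arm = 85/124 × 2859 rpm = +1959.7984 rpm

+1959.7984 rpm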